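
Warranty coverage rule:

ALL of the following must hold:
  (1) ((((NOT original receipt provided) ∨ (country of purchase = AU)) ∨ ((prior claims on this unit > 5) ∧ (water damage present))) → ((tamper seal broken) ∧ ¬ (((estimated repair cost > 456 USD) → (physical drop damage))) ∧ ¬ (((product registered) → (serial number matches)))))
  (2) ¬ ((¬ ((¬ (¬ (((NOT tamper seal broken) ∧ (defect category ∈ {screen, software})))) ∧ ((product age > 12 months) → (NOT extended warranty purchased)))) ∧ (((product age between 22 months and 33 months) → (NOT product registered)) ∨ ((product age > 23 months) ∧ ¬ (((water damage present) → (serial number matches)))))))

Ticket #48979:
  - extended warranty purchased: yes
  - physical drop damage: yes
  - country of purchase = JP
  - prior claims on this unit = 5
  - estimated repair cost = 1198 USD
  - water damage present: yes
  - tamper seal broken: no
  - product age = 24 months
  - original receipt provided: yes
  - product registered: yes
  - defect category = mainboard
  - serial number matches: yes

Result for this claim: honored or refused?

Honored

Atomic conditions:
  NOT original receipt provided: yes → false
  country of purchase = AU: JP == AU is false
  prior claims on this unit > 5: 5 > 5 is false
  water damage present: yes → true
  tamper seal broken: no → false
  estimated repair cost > 456 USD: 1198 > 456 is true
  physical drop damage: yes → true
  product registered: yes → true
  serial number matches: yes → true
  NOT tamper seal broken: no → true
  defect category ∈ {screen, software}: mainboard is not in the set → false
  product age > 12 months: 24 > 12 is true
  NOT extended warranty purchased: yes → false
  product age between 22 months and 33 months: 24 in [22, 33] is true
  NOT product registered: yes → false
  product age > 23 months: 24 > 23 is true
Combine:
[1.1.1] false OR false = false
[1.1.2] false AND true = false
[1.1] false OR false = false
[1.2.2.1] true → true = true
[1.2.2] NOT true = false
[1.2.3.1] true → true = true
[1.2.3] NOT true = false
[1.2] false AND false AND false = false
[1] false → false (antecedent false ⇒ implication holds) = true
[2.1.1.1.1.1.1] true AND false = false
[2.1.1.1.1.1] NOT false = true
[2.1.1.1.1] NOT true = false
[2.1.1.1.2] true → false = false
[2.1.1.1] false AND false = false
[2.1.1] NOT false = true
[2.1.2.1] true → false = false
[2.1.2.2.2.1] true → true = true
[2.1.2.2.2] NOT true = false
[2.1.2.2] true AND false = false
[2.1.2] false OR false = false
[2.1] true AND false = false
[2] NOT false = true
[root] true AND true = true
Overall: true → honored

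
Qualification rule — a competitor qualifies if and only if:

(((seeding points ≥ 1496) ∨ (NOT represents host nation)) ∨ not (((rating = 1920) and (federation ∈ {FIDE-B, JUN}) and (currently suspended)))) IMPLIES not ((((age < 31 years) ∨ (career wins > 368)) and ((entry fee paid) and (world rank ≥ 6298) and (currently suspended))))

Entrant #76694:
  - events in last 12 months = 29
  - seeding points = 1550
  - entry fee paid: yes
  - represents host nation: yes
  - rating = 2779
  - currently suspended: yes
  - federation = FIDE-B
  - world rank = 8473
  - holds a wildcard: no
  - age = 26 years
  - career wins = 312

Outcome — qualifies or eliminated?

Atomic conditions:
  seeding points ≥ 1496: 1550 ≥ 1496 is true
  NOT represents host nation: yes → false
  rating = 1920: 2779 == 1920 is false
  federation ∈ {FIDE-B, JUN}: FIDE-B is in the set → true
  currently suspended: yes → true
  age < 31 years: 26 < 31 is true
  career wins > 368: 312 > 368 is false
  entry fee paid: yes → true
  world rank ≥ 6298: 8473 ≥ 6298 is true
Combine:
[1.1] true OR false = true
[1.2.1] false AND true AND true = false
[1.2] NOT false = true
[1] true OR true = true
[2.1.1] true OR false = true
[2.1.2] true AND true AND true = true
[2.1] true AND true = true
[2] NOT true = false
[root] true → false = false
Overall: false → eliminated

Eliminated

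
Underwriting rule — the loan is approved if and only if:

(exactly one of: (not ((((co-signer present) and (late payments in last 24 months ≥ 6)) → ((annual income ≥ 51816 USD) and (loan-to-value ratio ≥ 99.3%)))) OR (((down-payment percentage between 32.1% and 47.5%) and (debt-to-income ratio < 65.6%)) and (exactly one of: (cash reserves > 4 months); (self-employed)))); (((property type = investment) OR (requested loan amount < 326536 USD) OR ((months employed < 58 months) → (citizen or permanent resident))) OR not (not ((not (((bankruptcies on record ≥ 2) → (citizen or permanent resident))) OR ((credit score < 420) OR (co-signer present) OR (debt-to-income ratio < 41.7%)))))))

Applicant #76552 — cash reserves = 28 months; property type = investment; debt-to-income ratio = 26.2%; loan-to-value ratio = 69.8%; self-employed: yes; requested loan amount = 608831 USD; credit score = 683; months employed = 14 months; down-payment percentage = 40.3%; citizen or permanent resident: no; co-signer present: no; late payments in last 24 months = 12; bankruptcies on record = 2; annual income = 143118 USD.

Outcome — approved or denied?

Approved

Atomic conditions:
  co-signer present: no → false
  late payments in last 24 months ≥ 6: 12 ≥ 6 is true
  annual income ≥ 51816 USD: 143118 ≥ 51816 is true
  loan-to-value ratio ≥ 99.3%: 69.8 ≥ 99.3 is false
  down-payment percentage between 32.1% and 47.5%: 40.3 in [32.1, 47.5] is true
  debt-to-income ratio < 65.6%: 26.2 < 65.6 is true
  cash reserves > 4 months: 28 > 4 is true
  self-employed: yes → true
  property type = investment: investment == investment is true
  requested loan amount < 326536 USD: 608831 < 326536 is false
  months employed < 58 months: 14 < 58 is true
  citizen or permanent resident: no → false
  bankruptcies on record ≥ 2: 2 ≥ 2 is true
  credit score < 420: 683 < 420 is false
  debt-to-income ratio < 41.7%: 26.2 < 41.7 is true
Combine:
[1.1.1.1] false AND true = false
[1.1.1.2] true AND false = false
[1.1.1] false → false (antecedent false ⇒ implication holds) = true
[1.1] NOT true = false
[1.2.1] true AND true = true
[1.2.2] exactly-one(true, true) = false
[1.2] true AND false = false
[1] false OR false = false
[2.1.3] true → false = false
[2.1] true OR false OR false = true
[2.2.1.1.1.1] true → false = false
[2.2.1.1.1] NOT false = true
[2.2.1.1.2] false OR false OR true = true
[2.2.1.1] true OR true = true
[2.2.1] NOT true = false
[2.2] NOT false = true
[2] true OR true = true
[root] exactly-one(false, true) = true
Overall: true → approved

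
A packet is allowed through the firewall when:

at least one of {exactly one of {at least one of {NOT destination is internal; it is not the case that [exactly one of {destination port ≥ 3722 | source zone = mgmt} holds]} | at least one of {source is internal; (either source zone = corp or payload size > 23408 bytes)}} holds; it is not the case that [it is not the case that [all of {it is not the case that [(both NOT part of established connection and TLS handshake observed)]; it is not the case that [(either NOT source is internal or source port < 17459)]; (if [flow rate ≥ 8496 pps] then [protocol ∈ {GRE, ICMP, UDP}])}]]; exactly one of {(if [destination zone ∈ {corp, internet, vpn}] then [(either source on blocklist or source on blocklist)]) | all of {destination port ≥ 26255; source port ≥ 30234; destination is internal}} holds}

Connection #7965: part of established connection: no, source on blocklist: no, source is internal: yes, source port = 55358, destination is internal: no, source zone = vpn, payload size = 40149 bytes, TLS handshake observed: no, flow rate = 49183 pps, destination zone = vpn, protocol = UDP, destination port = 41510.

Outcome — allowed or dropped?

Atomic conditions:
  NOT destination is internal: no → true
  destination port ≥ 3722: 41510 ≥ 3722 is true
  source zone = mgmt: vpn == mgmt is false
  source is internal: yes → true
  source zone = corp: vpn == corp is false
  payload size > 23408 bytes: 40149 > 23408 is true
  NOT part of established connection: no → true
  TLS handshake observed: no → false
  NOT source is internal: yes → false
  source port < 17459: 55358 < 17459 is false
  flow rate ≥ 8496 pps: 49183 ≥ 8496 is true
  protocol ∈ {GRE, ICMP, UDP}: UDP is in the set → true
  destination zone ∈ {corp, internet, vpn}: vpn is in the set → true
  source on blocklist: no → false
  destination port ≥ 26255: 41510 ≥ 26255 is true
  source port ≥ 30234: 55358 ≥ 30234 is true
  destination is internal: no → false
Combine:
[1.1.2.1] exactly-one(true, false) = true
[1.1.2] NOT true = false
[1.1] true OR false = true
[1.2.2] false OR true = true
[1.2] true OR true = true
[1] exactly-one(true, true) = false
[2.1.1.1.1] true AND false = false
[2.1.1.1] NOT false = true
[2.1.1.2.1] false OR false = false
[2.1.1.2] NOT false = true
[2.1.1.3] true → true = true
[2.1.1] true AND true AND true = true
[2.1] NOT true = false
[2] NOT false = true
[3.1.2] false OR false = false
[3.1] true → false = false
[3.2] true AND true AND false = false
[3] exactly-one(false, false) = false
[root] false OR true OR false = true
Overall: true → allowed

Allowed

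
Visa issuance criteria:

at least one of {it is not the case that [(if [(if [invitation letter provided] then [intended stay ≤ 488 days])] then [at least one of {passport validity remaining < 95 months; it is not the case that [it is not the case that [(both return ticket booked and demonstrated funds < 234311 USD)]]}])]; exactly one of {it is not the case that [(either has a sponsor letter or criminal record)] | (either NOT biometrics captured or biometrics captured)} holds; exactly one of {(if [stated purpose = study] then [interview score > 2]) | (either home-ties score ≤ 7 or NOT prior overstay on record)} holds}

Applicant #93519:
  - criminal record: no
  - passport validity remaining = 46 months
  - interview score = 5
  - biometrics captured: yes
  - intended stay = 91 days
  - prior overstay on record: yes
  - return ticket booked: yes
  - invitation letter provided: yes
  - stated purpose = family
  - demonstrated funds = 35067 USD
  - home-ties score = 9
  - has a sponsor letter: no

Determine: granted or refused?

Granted

Atomic conditions:
  invitation letter provided: yes → true
  intended stay ≤ 488 days: 91 ≤ 488 is true
  passport validity remaining < 95 months: 46 < 95 is true
  return ticket booked: yes → true
  demonstrated funds < 234311 USD: 35067 < 234311 is true
  has a sponsor letter: no → false
  criminal record: no → false
  NOT biometrics captured: yes → false
  biometrics captured: yes → true
  stated purpose = study: family == study is false
  interview score > 2: 5 > 2 is true
  home-ties score ≤ 7: 9 ≤ 7 is false
  NOT prior overstay on record: yes → false
Combine:
[1.1.1] true → true = true
[1.1.2.2.1.1] true AND true = true
[1.1.2.2.1] NOT true = false
[1.1.2.2] NOT false = true
[1.1.2] true OR true = true
[1.1] true → true = true
[1] NOT true = false
[2.1.1] false OR false = false
[2.1] NOT false = true
[2.2] false OR true = true
[2] exactly-one(true, true) = false
[3.1] false → true (antecedent false ⇒ implication holds) = true
[3.2] false OR false = false
[3] exactly-one(true, false) = true
[root] false OR false OR true = true
Overall: true → granted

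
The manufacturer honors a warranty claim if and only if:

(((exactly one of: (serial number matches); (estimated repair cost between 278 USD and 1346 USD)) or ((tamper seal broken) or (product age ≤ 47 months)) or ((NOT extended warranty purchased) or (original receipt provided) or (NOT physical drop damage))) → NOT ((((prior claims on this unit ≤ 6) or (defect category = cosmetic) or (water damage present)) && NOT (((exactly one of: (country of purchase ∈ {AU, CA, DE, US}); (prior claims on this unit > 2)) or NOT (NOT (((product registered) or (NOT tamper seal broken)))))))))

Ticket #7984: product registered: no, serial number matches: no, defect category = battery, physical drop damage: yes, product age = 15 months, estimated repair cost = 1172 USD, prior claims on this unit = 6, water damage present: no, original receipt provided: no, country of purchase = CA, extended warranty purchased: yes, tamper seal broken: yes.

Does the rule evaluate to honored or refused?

Refused

Atomic conditions:
  serial number matches: no → false
  estimated repair cost between 278 USD and 1346 USD: 1172 in [278, 1346] is true
  tamper seal broken: yes → true
  product age ≤ 47 months: 15 ≤ 47 is true
  NOT extended warranty purchased: yes → false
  original receipt provided: no → false
  NOT physical drop damage: yes → false
  prior claims on this unit ≤ 6: 6 ≤ 6 is true
  defect category = cosmetic: battery == cosmetic is false
  water damage present: no → false
  country of purchase ∈ {AU, CA, DE, US}: CA is in the set → true
  prior claims on this unit > 2: 6 > 2 is true
  product registered: no → false
  NOT tamper seal broken: yes → false
Combine:
[1.1] exactly-one(false, true) = true
[1.2] true OR true = true
[1.3] false OR false OR false = false
[1] true OR true OR false = true
[2.1.1] true OR false OR false = true
[2.1.2.1.1] exactly-one(true, true) = false
[2.1.2.1.2.1.1] false OR false = false
[2.1.2.1.2.1] NOT false = true
[2.1.2.1.2] NOT true = false
[2.1.2.1] false OR false = false
[2.1.2] NOT false = true
[2.1] true AND true = true
[2] NOT true = false
[root] true → false = false
Overall: false → refused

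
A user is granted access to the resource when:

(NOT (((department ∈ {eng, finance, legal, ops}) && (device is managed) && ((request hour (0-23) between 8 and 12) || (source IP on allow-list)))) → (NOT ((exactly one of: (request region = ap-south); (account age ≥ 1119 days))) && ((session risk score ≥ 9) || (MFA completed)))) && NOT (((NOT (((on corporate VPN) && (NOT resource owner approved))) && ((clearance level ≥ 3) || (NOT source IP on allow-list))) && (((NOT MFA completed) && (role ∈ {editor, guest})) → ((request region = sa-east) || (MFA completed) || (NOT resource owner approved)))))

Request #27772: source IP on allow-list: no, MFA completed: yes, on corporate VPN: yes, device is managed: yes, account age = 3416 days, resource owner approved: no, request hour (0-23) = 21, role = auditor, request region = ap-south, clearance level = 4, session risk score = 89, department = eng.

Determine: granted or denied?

Atomic conditions:
  department ∈ {eng, finance, legal, ops}: eng is in the set → true
  device is managed: yes → true
  request hour (0-23) between 8 and 12: 21 in [8, 12] is false
  source IP on allow-list: no → false
  request region = ap-south: ap-south == ap-south is true
  account age ≥ 1119 days: 3416 ≥ 1119 is true
  session risk score ≥ 9: 89 ≥ 9 is true
  MFA completed: yes → true
  on corporate VPN: yes → true
  NOT resource owner approved: no → true
  clearance level ≥ 3: 4 ≥ 3 is true
  NOT source IP on allow-list: no → true
  NOT MFA completed: yes → false
  role ∈ {editor, guest}: auditor is not in the set → false
  request region = sa-east: ap-south == sa-east is false
Combine:
[1.1.1.3] false OR false = false
[1.1.1] true AND true AND false = false
[1.1] NOT false = true
[1.2.1.1] exactly-one(true, true) = false
[1.2.1] NOT false = true
[1.2.2] true OR true = true
[1.2] true AND true = true
[1] true → true = true
[2.1.1.1.1] true AND true = true
[2.1.1.1] NOT true = false
[2.1.1.2] true OR true = true
[2.1.1] false AND true = false
[2.1.2.1] false AND false = false
[2.1.2.2] false OR true OR true = true
[2.1.2] false → true (antecedent false ⇒ implication holds) = true
[2.1] false AND true = false
[2] NOT false = true
[root] true AND true = true
Overall: true → granted

Granted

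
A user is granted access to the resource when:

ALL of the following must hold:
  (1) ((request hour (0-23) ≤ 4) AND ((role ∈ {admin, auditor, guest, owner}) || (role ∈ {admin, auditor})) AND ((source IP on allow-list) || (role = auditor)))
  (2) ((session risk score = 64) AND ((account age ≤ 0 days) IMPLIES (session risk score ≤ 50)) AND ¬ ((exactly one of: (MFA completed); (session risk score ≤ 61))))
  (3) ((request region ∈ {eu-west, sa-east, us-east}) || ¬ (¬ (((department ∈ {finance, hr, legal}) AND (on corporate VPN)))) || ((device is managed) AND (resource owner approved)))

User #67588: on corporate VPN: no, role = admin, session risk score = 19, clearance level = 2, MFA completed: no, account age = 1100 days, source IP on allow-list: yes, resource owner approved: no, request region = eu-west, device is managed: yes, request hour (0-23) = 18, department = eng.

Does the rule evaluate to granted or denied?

Denied

Atomic conditions:
  request hour (0-23) ≤ 4: 18 ≤ 4 is false
  role ∈ {admin, auditor, guest, owner}: admin is in the set → true
  role ∈ {admin, auditor}: admin is in the set → true
  source IP on allow-list: yes → true
  role = auditor: admin == auditor is false
  session risk score = 64: 19 == 64 is false
  account age ≤ 0 days: 1100 ≤ 0 is false
  session risk score ≤ 50: 19 ≤ 50 is true
  MFA completed: no → false
  session risk score ≤ 61: 19 ≤ 61 is true
  request region ∈ {eu-west, sa-east, us-east}: eu-west is in the set → true
  department ∈ {finance, hr, legal}: eng is not in the set → false
  on corporate VPN: no → false
  device is managed: yes → true
  resource owner approved: no → false
Combine:
[1.2] true OR true = true
[1.3] true OR false = true
[1] false AND true AND true = false
[2.2] false → true (antecedent false ⇒ implication holds) = true
[2.3.1] exactly-one(false, true) = true
[2.3] NOT true = false
[2] false AND true AND false = false
[3.2.1.1] false AND false = false
[3.2.1] NOT false = true
[3.2] NOT true = false
[3.3] true AND false = false
[3] true OR false OR false = true
[root] false AND false AND true = false
Overall: false → denied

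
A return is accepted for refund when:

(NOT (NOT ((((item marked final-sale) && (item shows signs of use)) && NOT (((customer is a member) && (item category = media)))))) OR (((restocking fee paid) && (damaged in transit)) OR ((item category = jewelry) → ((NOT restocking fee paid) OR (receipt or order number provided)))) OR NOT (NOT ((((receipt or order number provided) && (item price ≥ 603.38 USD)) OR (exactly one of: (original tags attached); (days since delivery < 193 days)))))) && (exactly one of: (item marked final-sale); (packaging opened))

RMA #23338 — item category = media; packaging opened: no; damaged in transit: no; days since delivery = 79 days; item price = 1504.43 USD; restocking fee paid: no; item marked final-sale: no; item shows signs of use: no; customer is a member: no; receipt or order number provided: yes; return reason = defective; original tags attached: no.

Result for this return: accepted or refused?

Atomic conditions:
  item marked final-sale: no → false
  item shows signs of use: no → false
  customer is a member: no → false
  item category = media: media == media is true
  restocking fee paid: no → false
  damaged in transit: no → false
  item category = jewelry: media == jewelry is false
  NOT restocking fee paid: no → true
  receipt or order number provided: yes → true
  item price ≥ 603.38 USD: 1504.43 ≥ 603.38 is true
  original tags attached: no → false
  days since delivery < 193 days: 79 < 193 is true
  packaging opened: no → false
Combine:
[1.1.1.1.1] false AND false = false
[1.1.1.1.2.1] false AND true = false
[1.1.1.1.2] NOT false = true
[1.1.1.1] false AND true = false
[1.1.1] NOT false = true
[1.1] NOT true = false
[1.2.1] false AND false = false
[1.2.2.2] true OR true = true
[1.2.2] false → true (antecedent false ⇒ implication holds) = true
[1.2] false OR true = true
[1.3.1.1.1] true AND true = true
[1.3.1.1.2] exactly-one(false, true) = true
[1.3.1.1] true OR true = true
[1.3.1] NOT true = false
[1.3] NOT false = true
[1] false OR true OR true = true
[2] exactly-one(false, false) = false
[root] true AND false = false
Overall: false → refused

Refused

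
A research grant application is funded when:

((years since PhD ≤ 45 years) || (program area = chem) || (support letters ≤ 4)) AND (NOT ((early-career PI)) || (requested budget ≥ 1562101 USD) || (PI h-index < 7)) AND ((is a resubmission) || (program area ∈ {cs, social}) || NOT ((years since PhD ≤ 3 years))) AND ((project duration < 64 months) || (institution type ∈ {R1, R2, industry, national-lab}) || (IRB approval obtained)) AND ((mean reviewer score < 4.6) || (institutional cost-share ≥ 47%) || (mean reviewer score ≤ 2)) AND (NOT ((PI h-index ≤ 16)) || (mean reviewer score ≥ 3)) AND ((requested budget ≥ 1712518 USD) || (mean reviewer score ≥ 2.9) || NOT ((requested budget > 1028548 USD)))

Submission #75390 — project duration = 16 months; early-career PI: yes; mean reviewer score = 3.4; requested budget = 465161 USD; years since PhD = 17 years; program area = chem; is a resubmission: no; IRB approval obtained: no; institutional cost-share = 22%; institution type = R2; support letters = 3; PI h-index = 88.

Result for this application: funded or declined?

Atomic conditions:
  years since PhD ≤ 45 years: 17 ≤ 45 is true
  program area = chem: chem == chem is true
  support letters ≤ 4: 3 ≤ 4 is true
  early-career PI: yes → true
  requested budget ≥ 1562101 USD: 465161 ≥ 1562101 is false
  PI h-index < 7: 88 < 7 is false
  is a resubmission: no → false
  program area ∈ {cs, social}: chem is not in the set → false
  years since PhD ≤ 3 years: 17 ≤ 3 is false
  project duration < 64 months: 16 < 64 is true
  institution type ∈ {R1, R2, industry, national-lab}: R2 is in the set → true
  IRB approval obtained: no → false
  mean reviewer score < 4.6: 3.4 < 4.6 is true
  institutional cost-share ≥ 47%: 22 ≥ 47 is false
  mean reviewer score ≤ 2: 3.4 ≤ 2 is false
  PI h-index ≤ 16: 88 ≤ 16 is false
  mean reviewer score ≥ 3: 3.4 ≥ 3 is true
  requested budget ≥ 1712518 USD: 465161 ≥ 1712518 is false
  mean reviewer score ≥ 2.9: 3.4 ≥ 2.9 is true
  requested budget > 1028548 USD: 465161 > 1028548 is false
Combine:
[1] true OR true OR true = true
[2.1] NOT true = false
[2] false OR false OR false = false
[3.3] NOT false = true
[3] false OR false OR true = true
[4] true OR true OR false = true
[5] true OR false OR false = true
[6.1] NOT false = true
[6] true OR true = true
[7.3] NOT false = true
[7] false OR true OR true = true
[root] true AND false AND true AND true AND true AND true AND true = false
Overall: false → declined

Declined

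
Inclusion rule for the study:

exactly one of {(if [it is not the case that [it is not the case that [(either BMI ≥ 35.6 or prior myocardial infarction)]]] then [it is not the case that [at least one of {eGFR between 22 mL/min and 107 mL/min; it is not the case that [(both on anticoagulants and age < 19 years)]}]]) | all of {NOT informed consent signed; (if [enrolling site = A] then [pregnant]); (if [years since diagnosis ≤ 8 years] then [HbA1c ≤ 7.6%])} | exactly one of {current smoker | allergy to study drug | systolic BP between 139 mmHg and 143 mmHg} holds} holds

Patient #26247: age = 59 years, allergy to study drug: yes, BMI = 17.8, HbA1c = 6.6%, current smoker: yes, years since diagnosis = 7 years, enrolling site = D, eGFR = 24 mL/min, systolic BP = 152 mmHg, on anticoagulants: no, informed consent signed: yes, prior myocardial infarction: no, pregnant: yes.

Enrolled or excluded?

Atomic conditions:
  BMI ≥ 35.6: 17.8 ≥ 35.6 is false
  prior myocardial infarction: no → false
  eGFR between 22 mL/min and 107 mL/min: 24 in [22, 107] is true
  on anticoagulants: no → false
  age < 19 years: 59 < 19 is false
  NOT informed consent signed: yes → false
  enrolling site = A: D == A is false
  pregnant: yes → true
  years since diagnosis ≤ 8 years: 7 ≤ 8 is true
  HbA1c ≤ 7.6%: 6.6 ≤ 7.6 is true
  current smoker: yes → true
  allergy to study drug: yes → true
  systolic BP between 139 mmHg and 143 mmHg: 152 in [139, 143] is false
Combine:
[1.1.1.1] false OR false = false
[1.1.1] NOT false = true
[1.1] NOT true = false
[1.2.1.2.1] false AND false = false
[1.2.1.2] NOT false = true
[1.2.1] true OR true = true
[1.2] NOT true = false
[1] false → false (antecedent false ⇒ implication holds) = true
[2.2] false → true (antecedent false ⇒ implication holds) = true
[2.3] true → true = true
[2] false AND true AND true = false
[3] exactly-one(true, true, false) = false
[root] exactly-one(true, false, false) = true
Overall: true → enrolled

Enrolled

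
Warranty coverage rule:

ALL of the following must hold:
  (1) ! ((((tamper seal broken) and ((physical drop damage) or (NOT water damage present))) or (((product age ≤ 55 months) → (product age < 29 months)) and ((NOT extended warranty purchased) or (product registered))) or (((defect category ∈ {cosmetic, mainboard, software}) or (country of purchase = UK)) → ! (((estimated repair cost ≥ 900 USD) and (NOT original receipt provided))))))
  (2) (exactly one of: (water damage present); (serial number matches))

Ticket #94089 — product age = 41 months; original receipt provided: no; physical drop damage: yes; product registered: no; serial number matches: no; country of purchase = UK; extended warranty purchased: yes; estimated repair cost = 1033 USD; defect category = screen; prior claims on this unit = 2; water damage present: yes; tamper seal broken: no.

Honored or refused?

Honored

Atomic conditions:
  tamper seal broken: no → false
  physical drop damage: yes → true
  NOT water damage present: yes → false
  product age ≤ 55 months: 41 ≤ 55 is true
  product age < 29 months: 41 < 29 is false
  NOT extended warranty purchased: yes → false
  product registered: no → false
  defect category ∈ {cosmetic, mainboard, software}: screen is not in the set → false
  country of purchase = UK: UK == UK is true
  estimated repair cost ≥ 900 USD: 1033 ≥ 900 is true
  NOT original receipt provided: no → true
  water damage present: yes → true
  serial number matches: no → false
Combine:
[1.1.1.2] true OR false = true
[1.1.1] false AND true = false
[1.1.2.1] true → false = false
[1.1.2.2] false OR false = false
[1.1.2] false AND false = false
[1.1.3.1] false OR true = true
[1.1.3.2.1] true AND true = true
[1.1.3.2] NOT true = false
[1.1.3] true → false = false
[1.1] false OR false OR false = false
[1] NOT false = true
[2] exactly-one(true, false) = true
[root] true AND true = true
Overall: true → honored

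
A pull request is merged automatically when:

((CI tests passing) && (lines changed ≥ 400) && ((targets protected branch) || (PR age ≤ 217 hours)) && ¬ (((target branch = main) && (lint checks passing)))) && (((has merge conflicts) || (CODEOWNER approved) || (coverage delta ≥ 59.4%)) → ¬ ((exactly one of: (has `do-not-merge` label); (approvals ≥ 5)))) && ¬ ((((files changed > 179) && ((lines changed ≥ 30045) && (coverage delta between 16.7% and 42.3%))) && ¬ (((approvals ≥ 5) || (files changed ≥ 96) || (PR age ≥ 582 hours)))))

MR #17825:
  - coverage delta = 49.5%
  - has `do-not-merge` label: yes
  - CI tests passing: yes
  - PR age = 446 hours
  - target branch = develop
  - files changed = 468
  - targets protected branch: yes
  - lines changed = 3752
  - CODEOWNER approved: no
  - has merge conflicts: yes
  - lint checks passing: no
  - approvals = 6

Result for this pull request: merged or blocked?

Atomic conditions:
  CI tests passing: yes → true
  lines changed ≥ 400: 3752 ≥ 400 is true
  targets protected branch: yes → true
  PR age ≤ 217 hours: 446 ≤ 217 is false
  target branch = main: develop == main is false
  lint checks passing: no → false
  has merge conflicts: yes → true
  CODEOWNER approved: no → false
  coverage delta ≥ 59.4%: 49.5 ≥ 59.4 is false
  has `do-not-merge` label: yes → true
  approvals ≥ 5: 6 ≥ 5 is true
  files changed > 179: 468 > 179 is true
  lines changed ≥ 30045: 3752 ≥ 30045 is false
  coverage delta between 16.7% and 42.3%: 49.5 in [16.7, 42.3] is false
  files changed ≥ 96: 468 ≥ 96 is true
  PR age ≥ 582 hours: 446 ≥ 582 is false
Combine:
[1.3] true OR false = true
[1.4.1] false AND false = false
[1.4] NOT false = true
[1] true AND true AND true AND true = true
[2.1] true OR false OR false = true
[2.2.1] exactly-one(true, true) = false
[2.2] NOT false = true
[2] true → true = true
[3.1.1.2] false AND false = false
[3.1.1] true AND false = false
[3.1.2.1] true OR true OR false = true
[3.1.2] NOT true = false
[3.1] false AND false = false
[3] NOT false = true
[root] true AND true AND true = true
Overall: true → merged

Merged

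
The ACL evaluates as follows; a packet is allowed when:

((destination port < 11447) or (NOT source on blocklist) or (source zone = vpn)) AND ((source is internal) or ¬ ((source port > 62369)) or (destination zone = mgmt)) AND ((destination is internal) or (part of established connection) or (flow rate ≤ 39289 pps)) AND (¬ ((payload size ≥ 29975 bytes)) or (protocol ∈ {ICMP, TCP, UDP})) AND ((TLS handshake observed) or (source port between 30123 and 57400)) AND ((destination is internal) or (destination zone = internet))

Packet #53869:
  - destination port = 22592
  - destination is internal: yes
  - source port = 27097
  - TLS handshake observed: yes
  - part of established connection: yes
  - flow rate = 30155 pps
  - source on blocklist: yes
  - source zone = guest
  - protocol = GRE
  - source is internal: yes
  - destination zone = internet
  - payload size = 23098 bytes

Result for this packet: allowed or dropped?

Dropped

Atomic conditions:
  destination port < 11447: 22592 < 11447 is false
  NOT source on blocklist: yes → false
  source zone = vpn: guest == vpn is false
  source is internal: yes → true
  source port > 62369: 27097 > 62369 is false
  destination zone = mgmt: internet == mgmt is false
  destination is internal: yes → true
  part of established connection: yes → true
  flow rate ≤ 39289 pps: 30155 ≤ 39289 is true
  payload size ≥ 29975 bytes: 23098 ≥ 29975 is false
  protocol ∈ {ICMP, TCP, UDP}: GRE is not in the set → false
  TLS handshake observed: yes → true
  source port between 30123 and 57400: 27097 in [30123, 57400] is false
  destination zone = internet: internet == internet is true
Combine:
[1] false OR false OR false = false
[2.2] NOT false = true
[2] true OR true OR false = true
[3] true OR true OR true = true
[4.1] NOT false = true
[4] true OR false = true
[5] true OR false = true
[6] true OR true = true
[root] false AND true AND true AND true AND true AND true = false
Overall: false → dropped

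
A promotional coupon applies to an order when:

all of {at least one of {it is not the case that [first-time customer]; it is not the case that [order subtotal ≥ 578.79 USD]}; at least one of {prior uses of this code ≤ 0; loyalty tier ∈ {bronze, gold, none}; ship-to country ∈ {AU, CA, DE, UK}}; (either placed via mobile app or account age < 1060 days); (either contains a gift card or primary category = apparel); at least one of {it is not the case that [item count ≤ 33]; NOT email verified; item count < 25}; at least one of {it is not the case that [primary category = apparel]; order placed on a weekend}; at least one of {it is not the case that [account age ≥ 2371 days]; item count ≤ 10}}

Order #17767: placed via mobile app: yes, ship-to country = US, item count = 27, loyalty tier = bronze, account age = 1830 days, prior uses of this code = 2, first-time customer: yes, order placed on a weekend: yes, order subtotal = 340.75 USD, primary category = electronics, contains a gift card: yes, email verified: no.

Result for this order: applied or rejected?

Applied

Atomic conditions:
  first-time customer: yes → true
  order subtotal ≥ 578.79 USD: 340.75 ≥ 578.79 is false
  prior uses of this code ≤ 0: 2 ≤ 0 is false
  loyalty tier ∈ {bronze, gold, none}: bronze is in the set → true
  ship-to country ∈ {AU, CA, DE, UK}: US is not in the set → false
  placed via mobile app: yes → true
  account age < 1060 days: 1830 < 1060 is false
  contains a gift card: yes → true
  primary category = apparel: electronics == apparel is false
  item count ≤ 33: 27 ≤ 33 is true
  NOT email verified: no → true
  item count < 25: 27 < 25 is false
  order placed on a weekend: yes → true
  account age ≥ 2371 days: 1830 ≥ 2371 is false
  item count ≤ 10: 27 ≤ 10 is false
Combine:
[1.1] NOT true = false
[1.2] NOT false = true
[1] false OR true = true
[2] false OR true OR false = true
[3] true OR false = true
[4] true OR false = true
[5.1] NOT true = false
[5] false OR true OR false = true
[6.1] NOT false = true
[6] true OR true = true
[7.1] NOT false = true
[7] true OR false = true
[root] true AND true AND true AND true AND true AND true AND true = true
Overall: true → applied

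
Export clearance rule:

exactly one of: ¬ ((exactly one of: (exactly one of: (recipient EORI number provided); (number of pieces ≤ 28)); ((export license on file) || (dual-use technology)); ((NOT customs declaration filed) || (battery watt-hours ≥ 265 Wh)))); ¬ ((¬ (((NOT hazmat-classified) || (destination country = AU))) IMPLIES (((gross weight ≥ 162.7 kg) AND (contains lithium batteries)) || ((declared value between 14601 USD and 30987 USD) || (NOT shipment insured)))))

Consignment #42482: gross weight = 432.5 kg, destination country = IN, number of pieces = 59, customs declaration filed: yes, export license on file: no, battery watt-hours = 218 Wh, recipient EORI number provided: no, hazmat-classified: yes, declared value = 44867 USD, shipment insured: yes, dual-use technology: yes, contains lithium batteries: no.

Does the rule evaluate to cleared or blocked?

Cleared

Atomic conditions:
  recipient EORI number provided: no → false
  number of pieces ≤ 28: 59 ≤ 28 is false
  export license on file: no → false
  dual-use technology: yes → true
  NOT customs declaration filed: yes → false
  battery watt-hours ≥ 265 Wh: 218 ≥ 265 is false
  NOT hazmat-classified: yes → false
  destination country = AU: IN == AU is false
  gross weight ≥ 162.7 kg: 432.5 ≥ 162.7 is true
  contains lithium batteries: no → false
  declared value between 14601 USD and 30987 USD: 44867 in [14601, 30987] is false
  NOT shipment insured: yes → false
Combine:
[1.1.1] exactly-one(false, false) = false
[1.1.2] false OR true = true
[1.1.3] false OR false = false
[1.1] exactly-one(false, true, false) = true
[1] NOT true = false
[2.1.1.1] false OR false = false
[2.1.1] NOT false = true
[2.1.2.1] true AND false = false
[2.1.2.2] false OR false = false
[2.1.2] false OR false = false
[2.1] true → false = false
[2] NOT false = true
[root] exactly-one(false, true) = true
Overall: true → cleared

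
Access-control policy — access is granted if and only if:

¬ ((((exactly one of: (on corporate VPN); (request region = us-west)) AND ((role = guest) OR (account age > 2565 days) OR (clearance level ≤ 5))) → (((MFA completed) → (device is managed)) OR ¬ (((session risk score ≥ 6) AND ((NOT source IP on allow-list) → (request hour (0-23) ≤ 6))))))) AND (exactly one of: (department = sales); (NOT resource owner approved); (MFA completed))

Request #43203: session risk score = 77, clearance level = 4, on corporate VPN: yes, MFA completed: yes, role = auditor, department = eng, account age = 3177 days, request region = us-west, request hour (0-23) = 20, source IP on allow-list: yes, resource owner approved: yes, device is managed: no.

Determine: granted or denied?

Atomic conditions:
  on corporate VPN: yes → true
  request region = us-west: us-west == us-west is true
  role = guest: auditor == guest is false
  account age > 2565 days: 3177 > 2565 is true
  clearance level ≤ 5: 4 ≤ 5 is true
  MFA completed: yes → true
  device is managed: no → false
  session risk score ≥ 6: 77 ≥ 6 is true
  NOT source IP on allow-list: yes → false
  request hour (0-23) ≤ 6: 20 ≤ 6 is false
  department = sales: eng == sales is false
  NOT resource owner approved: yes → false
Combine:
[1.1.1.1] exactly-one(true, true) = false
[1.1.1.2] false OR true OR true = true
[1.1.1] false AND true = false
[1.1.2.1] true → false = false
[1.1.2.2.1.2] false → false (antecedent false ⇒ implication holds) = true
[1.1.2.2.1] true AND true = true
[1.1.2.2] NOT true = false
[1.1.2] false OR false = false
[1.1] false → false (antecedent false ⇒ implication holds) = true
[1] NOT true = false
[2] exactly-one(false, false, true) = true
[root] false AND true = false
Overall: false → denied

Denied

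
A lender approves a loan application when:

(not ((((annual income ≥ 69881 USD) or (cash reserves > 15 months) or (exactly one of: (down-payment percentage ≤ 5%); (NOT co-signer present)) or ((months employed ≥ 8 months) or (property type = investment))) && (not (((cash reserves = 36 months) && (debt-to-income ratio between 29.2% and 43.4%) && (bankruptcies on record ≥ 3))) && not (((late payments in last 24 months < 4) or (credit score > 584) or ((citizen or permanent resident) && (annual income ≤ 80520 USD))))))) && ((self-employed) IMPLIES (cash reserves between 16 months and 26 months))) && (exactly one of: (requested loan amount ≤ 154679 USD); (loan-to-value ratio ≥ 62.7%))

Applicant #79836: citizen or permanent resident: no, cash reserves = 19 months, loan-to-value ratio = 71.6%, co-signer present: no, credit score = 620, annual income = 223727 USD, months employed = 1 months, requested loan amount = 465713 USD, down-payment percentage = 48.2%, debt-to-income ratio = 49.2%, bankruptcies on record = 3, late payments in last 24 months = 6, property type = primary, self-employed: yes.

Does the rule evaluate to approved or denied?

Atomic conditions:
  annual income ≥ 69881 USD: 223727 ≥ 69881 is true
  cash reserves > 15 months: 19 > 15 is true
  down-payment percentage ≤ 5%: 48.2 ≤ 5 is false
  NOT co-signer present: no → true
  months employed ≥ 8 months: 1 ≥ 8 is false
  property type = investment: primary == investment is false
  cash reserves = 36 months: 19 == 36 is false
  debt-to-income ratio between 29.2% and 43.4%: 49.2 in [29.2, 43.4] is false
  bankruptcies on record ≥ 3: 3 ≥ 3 is true
  late payments in last 24 months < 4: 6 < 4 is false
  credit score > 584: 620 > 584 is true
  citizen or permanent resident: no → false
  annual income ≤ 80520 USD: 223727 ≤ 80520 is false
  self-employed: yes → true
  cash reserves between 16 months and 26 months: 19 in [16, 26] is true
  requested loan amount ≤ 154679 USD: 465713 ≤ 154679 is false
  loan-to-value ratio ≥ 62.7%: 71.6 ≥ 62.7 is true
Combine:
[1.1.1.1.3] exactly-one(false, true) = true
[1.1.1.1.4] false OR false = false
[1.1.1.1] true OR true OR true OR false = true
[1.1.1.2.1.1] false AND false AND true = false
[1.1.1.2.1] NOT false = true
[1.1.1.2.2.1.3] false AND false = false
[1.1.1.2.2.1] false OR true OR false = true
[1.1.1.2.2] NOT true = false
[1.1.1.2] true AND false = false
[1.1.1] true AND false = false
[1.1] NOT false = true
[1.2] true → true = true
[1] true AND true = true
[2] exactly-one(false, true) = true
[root] true AND true = true
Overall: true → approved

Approved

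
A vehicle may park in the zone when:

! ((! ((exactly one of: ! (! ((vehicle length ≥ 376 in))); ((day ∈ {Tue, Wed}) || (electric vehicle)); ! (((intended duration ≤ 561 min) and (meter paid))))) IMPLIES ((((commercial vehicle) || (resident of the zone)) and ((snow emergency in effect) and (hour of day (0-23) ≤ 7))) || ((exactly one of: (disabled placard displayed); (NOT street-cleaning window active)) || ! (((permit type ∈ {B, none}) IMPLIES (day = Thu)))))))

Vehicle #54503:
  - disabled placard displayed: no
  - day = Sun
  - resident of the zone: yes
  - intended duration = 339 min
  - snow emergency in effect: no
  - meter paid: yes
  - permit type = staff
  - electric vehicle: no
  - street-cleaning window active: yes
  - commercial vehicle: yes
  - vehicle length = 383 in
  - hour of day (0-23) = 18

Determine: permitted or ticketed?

Atomic conditions:
  vehicle length ≥ 376 in: 383 ≥ 376 is true
  day ∈ {Tue, Wed}: Sun is not in the set → false
  electric vehicle: no → false
  intended duration ≤ 561 min: 339 ≤ 561 is true
  meter paid: yes → true
  commercial vehicle: yes → true
  resident of the zone: yes → true
  snow emergency in effect: no → false
  hour of day (0-23) ≤ 7: 18 ≤ 7 is false
  disabled placard displayed: no → false
  NOT street-cleaning window active: yes → false
  permit type ∈ {B, none}: staff is not in the set → false
  day = Thu: Sun == Thu is false
Combine:
[1.1.1.1.1] NOT true = false
[1.1.1.1] NOT false = true
[1.1.1.2] false OR false = false
[1.1.1.3.1] true AND true = true
[1.1.1.3] NOT true = false
[1.1.1] exactly-one(true, false, false) = true
[1.1] NOT true = false
[1.2.1.1] true OR true = true
[1.2.1.2] false AND false = false
[1.2.1] true AND false = false
[1.2.2.1] exactly-one(false, false) = false
[1.2.2.2.1] false → false (antecedent false ⇒ implication holds) = true
[1.2.2.2] NOT true = false
[1.2.2] false OR false = false
[1.2] false OR false = false
[1] false → false (antecedent false ⇒ implication holds) = true
[root] NOT true = false
Overall: false → ticketed

Ticketed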